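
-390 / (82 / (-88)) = 17160 / 41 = 418.54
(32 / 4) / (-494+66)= -2 / 107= -0.02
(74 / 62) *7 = 259 / 31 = 8.35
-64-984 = -1048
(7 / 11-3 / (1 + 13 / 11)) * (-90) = 2925 / 44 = 66.48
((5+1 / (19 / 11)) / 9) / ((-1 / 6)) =-212 / 57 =-3.72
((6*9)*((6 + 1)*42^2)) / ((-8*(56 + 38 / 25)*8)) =-2083725 / 11504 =-181.13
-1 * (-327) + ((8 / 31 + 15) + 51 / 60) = 212727 / 620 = 343.11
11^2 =121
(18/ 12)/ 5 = 3/ 10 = 0.30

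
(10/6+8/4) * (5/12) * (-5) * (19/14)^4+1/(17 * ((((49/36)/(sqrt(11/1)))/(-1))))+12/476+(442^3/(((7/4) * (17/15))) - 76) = 1023607938960077/23510592 - 36 * sqrt(11)/833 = 43538160.83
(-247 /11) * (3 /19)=-39 /11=-3.55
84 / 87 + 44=1304 / 29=44.97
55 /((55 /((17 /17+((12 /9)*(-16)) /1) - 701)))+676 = -136 /3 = -45.33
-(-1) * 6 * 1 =6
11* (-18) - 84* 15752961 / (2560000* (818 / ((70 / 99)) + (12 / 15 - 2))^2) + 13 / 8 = -913902969149341 / 4653856998400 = -196.38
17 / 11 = 1.55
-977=-977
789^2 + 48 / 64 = 2490087 / 4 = 622521.75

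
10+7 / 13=137 / 13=10.54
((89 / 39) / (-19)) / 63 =-89 / 46683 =-0.00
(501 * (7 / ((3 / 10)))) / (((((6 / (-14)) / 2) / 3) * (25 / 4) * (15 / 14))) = -1832992 / 75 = -24439.89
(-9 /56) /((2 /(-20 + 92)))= -81 /14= -5.79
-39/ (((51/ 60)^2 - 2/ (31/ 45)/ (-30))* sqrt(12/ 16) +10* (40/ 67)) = -642839808000000/ 97016534480773 +44107947967200* sqrt(3)/ 97016534480773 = -5.84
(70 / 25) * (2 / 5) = 28 / 25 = 1.12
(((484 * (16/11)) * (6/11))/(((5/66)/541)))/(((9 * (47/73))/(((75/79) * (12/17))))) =20018211840/63121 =317140.28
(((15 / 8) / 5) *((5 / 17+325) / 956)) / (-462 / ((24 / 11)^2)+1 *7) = -1422 / 1003561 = -0.00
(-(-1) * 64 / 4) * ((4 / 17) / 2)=32 / 17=1.88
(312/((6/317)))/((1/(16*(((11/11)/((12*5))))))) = 65936/15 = 4395.73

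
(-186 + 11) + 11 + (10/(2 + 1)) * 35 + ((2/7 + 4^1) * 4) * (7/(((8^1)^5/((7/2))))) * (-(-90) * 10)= -219941/6144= -35.80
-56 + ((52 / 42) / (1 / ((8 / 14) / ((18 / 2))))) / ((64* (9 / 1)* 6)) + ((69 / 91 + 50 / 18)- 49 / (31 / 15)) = -17544997817 / 230329008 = -76.17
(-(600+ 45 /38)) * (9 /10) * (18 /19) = -370089 /722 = -512.59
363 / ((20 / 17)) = 6171 / 20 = 308.55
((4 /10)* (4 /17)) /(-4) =-2 /85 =-0.02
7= 7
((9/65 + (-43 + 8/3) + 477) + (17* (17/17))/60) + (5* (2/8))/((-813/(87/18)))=554341129/1268280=437.08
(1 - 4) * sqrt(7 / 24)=-sqrt(42) / 4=-1.62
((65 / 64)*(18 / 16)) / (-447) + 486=37075773 / 76288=486.00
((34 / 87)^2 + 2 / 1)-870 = -6568736 / 7569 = -867.85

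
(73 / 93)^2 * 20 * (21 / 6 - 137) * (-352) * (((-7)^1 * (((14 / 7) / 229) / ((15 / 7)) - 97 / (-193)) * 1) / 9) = -785077536600896 / 3440338677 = -228197.75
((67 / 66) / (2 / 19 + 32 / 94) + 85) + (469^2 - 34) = 5779335047 / 26268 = 220014.28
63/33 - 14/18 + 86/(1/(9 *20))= 1532632/99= 15481.13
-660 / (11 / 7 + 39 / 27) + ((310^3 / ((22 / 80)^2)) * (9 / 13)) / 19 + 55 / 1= 14353581.93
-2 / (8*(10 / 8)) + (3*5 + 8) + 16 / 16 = 119 / 5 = 23.80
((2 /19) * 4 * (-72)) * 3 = -1728 /19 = -90.95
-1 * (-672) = 672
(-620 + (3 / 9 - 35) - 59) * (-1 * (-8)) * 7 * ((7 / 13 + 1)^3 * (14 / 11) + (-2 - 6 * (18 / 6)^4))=466854881472 / 24167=19317866.57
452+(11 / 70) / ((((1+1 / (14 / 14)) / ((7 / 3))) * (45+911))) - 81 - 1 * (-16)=22198331 / 57360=387.00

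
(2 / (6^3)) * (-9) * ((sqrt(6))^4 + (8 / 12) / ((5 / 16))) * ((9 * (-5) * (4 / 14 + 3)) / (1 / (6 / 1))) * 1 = 19734 / 7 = 2819.14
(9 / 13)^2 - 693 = -117036 / 169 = -692.52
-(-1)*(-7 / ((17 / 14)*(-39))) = 98 / 663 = 0.15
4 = 4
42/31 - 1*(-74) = 2336/31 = 75.35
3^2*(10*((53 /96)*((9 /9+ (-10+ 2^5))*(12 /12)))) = 18285 /16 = 1142.81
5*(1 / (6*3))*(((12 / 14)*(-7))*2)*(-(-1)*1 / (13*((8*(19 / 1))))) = -5 / 2964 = -0.00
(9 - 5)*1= 4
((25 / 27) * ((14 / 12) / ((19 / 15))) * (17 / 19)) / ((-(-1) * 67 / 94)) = 1.07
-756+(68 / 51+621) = -401 / 3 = -133.67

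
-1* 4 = -4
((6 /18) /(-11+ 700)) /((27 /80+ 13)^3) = 512000 /2510924966121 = 0.00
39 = 39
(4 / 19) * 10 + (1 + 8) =211 / 19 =11.11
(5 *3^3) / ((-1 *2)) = -135 / 2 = -67.50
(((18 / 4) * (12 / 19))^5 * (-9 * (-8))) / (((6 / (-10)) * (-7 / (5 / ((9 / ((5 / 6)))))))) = 25509168000 / 17332693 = 1471.74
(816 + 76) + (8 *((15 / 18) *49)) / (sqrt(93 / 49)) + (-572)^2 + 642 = 6860 *sqrt(93) / 279 + 328718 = 328955.12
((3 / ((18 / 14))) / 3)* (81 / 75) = 21 / 25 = 0.84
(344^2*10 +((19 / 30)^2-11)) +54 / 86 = 45795646123 / 38700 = 1183350.03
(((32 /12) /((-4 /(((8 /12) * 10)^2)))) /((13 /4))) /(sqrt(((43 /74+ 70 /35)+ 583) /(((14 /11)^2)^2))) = -627200 * sqrt(3206642) /1840395843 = -0.61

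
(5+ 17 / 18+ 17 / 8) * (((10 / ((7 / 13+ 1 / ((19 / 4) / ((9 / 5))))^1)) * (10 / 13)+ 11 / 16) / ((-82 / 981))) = -10415277327 / 11891968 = -875.82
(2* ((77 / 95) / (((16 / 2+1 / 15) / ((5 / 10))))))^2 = 441 / 43681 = 0.01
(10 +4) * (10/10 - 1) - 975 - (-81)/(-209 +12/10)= -1013430/1039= -975.39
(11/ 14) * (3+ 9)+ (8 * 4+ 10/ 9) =2680/ 63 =42.54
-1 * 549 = -549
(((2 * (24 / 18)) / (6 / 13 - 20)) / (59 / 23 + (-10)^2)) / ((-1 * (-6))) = -598 / 2696337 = -0.00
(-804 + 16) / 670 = -394 / 335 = -1.18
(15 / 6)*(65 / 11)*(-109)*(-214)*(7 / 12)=26533325 / 132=201010.04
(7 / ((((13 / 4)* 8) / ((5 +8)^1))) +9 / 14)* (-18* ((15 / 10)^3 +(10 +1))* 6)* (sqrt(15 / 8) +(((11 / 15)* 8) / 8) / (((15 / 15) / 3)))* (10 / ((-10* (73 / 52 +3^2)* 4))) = 1170585* sqrt(30) / 30296 +2575287 / 7574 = 551.65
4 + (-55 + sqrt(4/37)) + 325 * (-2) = -700.67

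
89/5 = 17.80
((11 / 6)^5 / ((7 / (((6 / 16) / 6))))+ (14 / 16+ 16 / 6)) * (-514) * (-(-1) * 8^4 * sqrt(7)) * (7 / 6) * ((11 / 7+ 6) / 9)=-20373501.89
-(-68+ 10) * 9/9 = 58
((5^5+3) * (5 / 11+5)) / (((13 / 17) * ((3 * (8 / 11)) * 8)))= 33235 / 26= 1278.27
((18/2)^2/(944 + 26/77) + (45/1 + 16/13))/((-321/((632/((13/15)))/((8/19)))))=-109528457825/438295754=-249.90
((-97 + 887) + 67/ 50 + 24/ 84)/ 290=277069/ 101500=2.73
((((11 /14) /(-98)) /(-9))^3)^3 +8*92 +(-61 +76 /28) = 4522892104928384679942102477693145279787 /6673744674219791897047790333860773888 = 677.71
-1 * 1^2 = -1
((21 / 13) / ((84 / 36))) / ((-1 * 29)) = -0.02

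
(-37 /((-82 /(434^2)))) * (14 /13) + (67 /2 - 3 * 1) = 97600921 /1066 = 91558.09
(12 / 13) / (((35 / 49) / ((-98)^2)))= 806736 / 65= 12411.32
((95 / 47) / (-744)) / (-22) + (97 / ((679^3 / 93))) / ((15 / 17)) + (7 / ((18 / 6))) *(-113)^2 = 123285921893376559 / 4137898299920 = 29794.33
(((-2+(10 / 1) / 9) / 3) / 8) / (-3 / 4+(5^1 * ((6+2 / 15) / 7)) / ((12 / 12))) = -28 / 2745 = -0.01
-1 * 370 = -370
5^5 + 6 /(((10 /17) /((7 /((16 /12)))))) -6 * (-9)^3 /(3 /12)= 413491 /20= 20674.55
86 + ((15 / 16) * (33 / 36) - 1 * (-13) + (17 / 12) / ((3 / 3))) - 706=-116107 / 192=-604.72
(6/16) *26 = 39/4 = 9.75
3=3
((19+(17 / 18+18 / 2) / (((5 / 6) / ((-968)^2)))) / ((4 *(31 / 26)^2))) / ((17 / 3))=28345961189 / 81685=347015.50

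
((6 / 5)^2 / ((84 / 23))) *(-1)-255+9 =-43119 / 175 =-246.39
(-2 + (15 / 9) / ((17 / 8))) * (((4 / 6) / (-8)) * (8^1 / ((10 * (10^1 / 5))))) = 31 / 765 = 0.04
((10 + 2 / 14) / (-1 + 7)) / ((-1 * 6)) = -71 / 252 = -0.28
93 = 93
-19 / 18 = -1.06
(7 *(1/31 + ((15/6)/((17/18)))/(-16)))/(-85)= 7861/716720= 0.01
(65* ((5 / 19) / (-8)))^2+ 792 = 18403993 / 23104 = 796.57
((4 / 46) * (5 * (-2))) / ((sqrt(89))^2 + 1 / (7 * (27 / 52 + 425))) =-3097780 / 317058979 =-0.01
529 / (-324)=-529 / 324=-1.63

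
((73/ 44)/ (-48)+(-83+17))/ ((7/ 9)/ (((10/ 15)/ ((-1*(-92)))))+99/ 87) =-4044485/ 6643648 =-0.61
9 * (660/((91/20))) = 118800/91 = 1305.49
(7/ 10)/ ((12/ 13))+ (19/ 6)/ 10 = 43/ 40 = 1.08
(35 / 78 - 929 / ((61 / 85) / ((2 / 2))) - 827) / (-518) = 4.09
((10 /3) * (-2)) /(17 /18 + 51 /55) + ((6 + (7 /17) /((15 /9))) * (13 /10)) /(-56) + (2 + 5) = 3.29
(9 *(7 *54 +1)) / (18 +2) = 3411 / 20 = 170.55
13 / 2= 6.50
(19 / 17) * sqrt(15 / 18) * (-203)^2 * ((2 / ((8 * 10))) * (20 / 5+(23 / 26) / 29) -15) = -237888189 * sqrt(30) / 2080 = -626426.57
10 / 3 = 3.33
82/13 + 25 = 407/13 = 31.31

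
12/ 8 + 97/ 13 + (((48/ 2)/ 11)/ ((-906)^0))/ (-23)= 58325/ 6578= 8.87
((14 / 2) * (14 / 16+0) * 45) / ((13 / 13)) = 2205 / 8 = 275.62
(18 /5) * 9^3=13122 /5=2624.40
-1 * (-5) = 5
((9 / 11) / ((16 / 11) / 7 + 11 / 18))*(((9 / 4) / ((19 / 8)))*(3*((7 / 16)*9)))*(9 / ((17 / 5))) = 8680203 / 293284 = 29.60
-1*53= -53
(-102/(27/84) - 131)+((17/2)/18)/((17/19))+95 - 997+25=-47693/36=-1324.81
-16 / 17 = -0.94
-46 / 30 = -1.53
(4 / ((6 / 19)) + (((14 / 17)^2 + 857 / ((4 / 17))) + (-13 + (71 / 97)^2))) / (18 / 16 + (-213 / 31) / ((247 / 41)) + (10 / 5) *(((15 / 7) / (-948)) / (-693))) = -232553593741099248618 / 990598504266439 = -234760.70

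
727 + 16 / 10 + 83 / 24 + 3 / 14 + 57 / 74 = 22782973 / 31080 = 733.04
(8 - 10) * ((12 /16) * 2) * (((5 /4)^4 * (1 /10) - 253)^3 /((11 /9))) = 58516365461045337 /1476395008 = 39634627.01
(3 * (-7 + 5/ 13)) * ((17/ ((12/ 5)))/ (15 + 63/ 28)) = -7310/ 897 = -8.15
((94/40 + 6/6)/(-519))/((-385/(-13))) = -871/3996300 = -0.00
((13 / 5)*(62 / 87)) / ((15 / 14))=11284 / 6525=1.73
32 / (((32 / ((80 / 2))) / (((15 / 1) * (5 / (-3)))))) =-1000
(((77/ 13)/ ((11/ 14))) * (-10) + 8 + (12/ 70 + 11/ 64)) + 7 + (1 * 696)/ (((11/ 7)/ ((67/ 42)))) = 207088207/ 320320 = 646.50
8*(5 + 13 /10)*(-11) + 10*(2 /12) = -8291 /15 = -552.73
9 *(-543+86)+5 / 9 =-37012 / 9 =-4112.44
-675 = -675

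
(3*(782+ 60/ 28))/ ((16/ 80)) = 82335/ 7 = 11762.14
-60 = -60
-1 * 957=-957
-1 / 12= -0.08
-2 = -2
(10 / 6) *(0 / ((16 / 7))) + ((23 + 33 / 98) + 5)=2777 / 98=28.34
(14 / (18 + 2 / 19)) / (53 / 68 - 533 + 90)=-2261 / 1293053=-0.00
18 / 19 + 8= 170 / 19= 8.95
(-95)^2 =9025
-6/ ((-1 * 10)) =3/ 5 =0.60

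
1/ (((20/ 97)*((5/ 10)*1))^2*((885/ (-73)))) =-686857/ 88500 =-7.76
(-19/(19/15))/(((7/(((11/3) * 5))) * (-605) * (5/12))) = 0.16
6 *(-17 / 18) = -5.67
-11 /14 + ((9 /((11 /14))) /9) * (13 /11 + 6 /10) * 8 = 17.36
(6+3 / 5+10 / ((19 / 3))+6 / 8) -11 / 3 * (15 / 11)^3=-16947 / 45980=-0.37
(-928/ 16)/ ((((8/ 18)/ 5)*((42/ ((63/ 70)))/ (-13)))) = 10179/ 56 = 181.77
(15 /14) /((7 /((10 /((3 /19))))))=9.69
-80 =-80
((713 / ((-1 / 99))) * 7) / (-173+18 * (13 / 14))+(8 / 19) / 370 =12157556321 / 3845410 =3161.58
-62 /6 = -31 /3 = -10.33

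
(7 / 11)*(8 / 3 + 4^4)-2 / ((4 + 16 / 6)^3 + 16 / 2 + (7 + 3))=23047085 / 140019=164.60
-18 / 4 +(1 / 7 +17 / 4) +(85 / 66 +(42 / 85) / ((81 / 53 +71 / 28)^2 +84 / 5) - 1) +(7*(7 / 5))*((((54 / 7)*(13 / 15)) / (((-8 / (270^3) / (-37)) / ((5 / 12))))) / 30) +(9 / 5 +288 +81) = 1193440832264462143679 / 14406368714430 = 82841197.25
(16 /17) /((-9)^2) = 16 /1377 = 0.01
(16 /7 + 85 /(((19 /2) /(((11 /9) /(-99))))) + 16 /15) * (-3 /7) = -174626 /125685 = -1.39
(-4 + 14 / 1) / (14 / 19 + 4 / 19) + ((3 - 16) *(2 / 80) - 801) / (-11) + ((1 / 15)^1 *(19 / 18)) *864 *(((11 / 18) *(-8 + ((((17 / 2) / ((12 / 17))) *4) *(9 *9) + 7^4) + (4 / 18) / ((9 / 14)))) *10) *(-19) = -14254166836363 / 320760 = -44438729.38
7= 7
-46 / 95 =-0.48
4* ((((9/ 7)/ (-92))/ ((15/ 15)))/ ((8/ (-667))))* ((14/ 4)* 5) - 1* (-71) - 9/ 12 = 2429/ 16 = 151.81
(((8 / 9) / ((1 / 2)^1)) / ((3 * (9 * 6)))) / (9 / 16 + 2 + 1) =128 / 41553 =0.00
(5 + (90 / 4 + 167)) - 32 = 325 / 2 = 162.50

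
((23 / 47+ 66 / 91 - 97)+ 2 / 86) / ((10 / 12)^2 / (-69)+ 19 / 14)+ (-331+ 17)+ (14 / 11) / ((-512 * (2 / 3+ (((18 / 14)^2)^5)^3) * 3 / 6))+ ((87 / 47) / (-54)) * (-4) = -381903782446168548862558327484379103611149843 / 992082529367335531744212027197745835970688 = -384.95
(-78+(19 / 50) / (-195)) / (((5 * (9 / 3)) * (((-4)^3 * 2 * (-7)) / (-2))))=760519 / 65520000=0.01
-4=-4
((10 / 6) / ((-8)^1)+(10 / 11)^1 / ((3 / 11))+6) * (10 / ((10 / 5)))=45.62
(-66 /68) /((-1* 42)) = 11 /476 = 0.02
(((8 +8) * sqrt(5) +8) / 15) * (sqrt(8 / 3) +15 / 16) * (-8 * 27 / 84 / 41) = -(1 +2 * sqrt(5)) * (45 +32 * sqrt(6)) / 1435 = -0.47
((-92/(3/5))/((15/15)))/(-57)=460/171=2.69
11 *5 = 55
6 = 6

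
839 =839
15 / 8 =1.88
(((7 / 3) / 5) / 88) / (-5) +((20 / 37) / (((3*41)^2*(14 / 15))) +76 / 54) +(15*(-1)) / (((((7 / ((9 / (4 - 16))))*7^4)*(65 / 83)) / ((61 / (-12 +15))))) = 1149284633469449 / 807215392783800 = 1.42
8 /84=2 /21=0.10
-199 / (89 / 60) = -11940 / 89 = -134.16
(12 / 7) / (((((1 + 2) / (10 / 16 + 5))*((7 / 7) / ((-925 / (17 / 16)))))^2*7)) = 9240750000 / 14161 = 652549.25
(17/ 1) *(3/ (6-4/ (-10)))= 255/ 32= 7.97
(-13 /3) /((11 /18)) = -78 /11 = -7.09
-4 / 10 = -0.40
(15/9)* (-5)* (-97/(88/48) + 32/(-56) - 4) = 479.00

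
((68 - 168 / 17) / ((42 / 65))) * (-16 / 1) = -513760 / 357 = -1439.10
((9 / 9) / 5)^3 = 1 / 125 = 0.01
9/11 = 0.82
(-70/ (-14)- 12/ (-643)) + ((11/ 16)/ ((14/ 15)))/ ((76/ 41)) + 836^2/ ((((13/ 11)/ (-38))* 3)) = -3197872219164719/ 426910848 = -7490726.07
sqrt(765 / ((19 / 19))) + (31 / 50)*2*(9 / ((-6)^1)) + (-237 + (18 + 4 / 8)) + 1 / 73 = -402132 / 1825 + 3*sqrt(85) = -192.69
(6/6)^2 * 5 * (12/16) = 15/4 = 3.75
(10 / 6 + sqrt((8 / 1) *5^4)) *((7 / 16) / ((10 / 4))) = 12.67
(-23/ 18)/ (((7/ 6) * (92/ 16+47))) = -92/ 4431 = -0.02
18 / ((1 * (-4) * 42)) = -3 / 28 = -0.11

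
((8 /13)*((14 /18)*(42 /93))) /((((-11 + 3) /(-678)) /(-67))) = -1227.39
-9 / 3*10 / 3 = -10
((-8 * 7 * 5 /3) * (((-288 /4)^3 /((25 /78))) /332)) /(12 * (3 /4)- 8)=135862272 /415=327378.97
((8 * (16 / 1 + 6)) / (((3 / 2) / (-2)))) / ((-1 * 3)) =704 / 9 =78.22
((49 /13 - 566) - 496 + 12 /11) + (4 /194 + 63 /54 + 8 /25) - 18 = -2233853617 /2080650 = -1073.63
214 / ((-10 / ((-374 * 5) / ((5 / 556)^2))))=494840177.92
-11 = -11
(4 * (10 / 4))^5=100000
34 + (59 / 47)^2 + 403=968814 / 2209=438.58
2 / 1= 2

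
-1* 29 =-29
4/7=0.57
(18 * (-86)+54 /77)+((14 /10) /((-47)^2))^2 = -14534373838777 /9393385925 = -1547.30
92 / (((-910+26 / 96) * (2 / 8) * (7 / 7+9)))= -8832 / 218335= -0.04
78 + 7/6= 475/6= 79.17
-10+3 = -7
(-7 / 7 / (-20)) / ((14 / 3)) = 3 / 280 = 0.01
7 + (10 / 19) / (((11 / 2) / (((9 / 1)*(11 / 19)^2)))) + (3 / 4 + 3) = 302857 / 27436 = 11.04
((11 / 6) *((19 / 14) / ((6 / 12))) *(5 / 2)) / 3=1045 / 252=4.15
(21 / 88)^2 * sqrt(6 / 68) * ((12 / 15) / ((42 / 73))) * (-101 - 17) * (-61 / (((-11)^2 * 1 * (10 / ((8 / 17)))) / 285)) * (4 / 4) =314484219 * sqrt(102) / 169249960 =18.77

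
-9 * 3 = -27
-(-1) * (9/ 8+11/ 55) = 53/ 40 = 1.32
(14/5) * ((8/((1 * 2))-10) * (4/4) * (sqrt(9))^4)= -6804/5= -1360.80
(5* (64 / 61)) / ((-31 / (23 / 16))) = -460 / 1891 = -0.24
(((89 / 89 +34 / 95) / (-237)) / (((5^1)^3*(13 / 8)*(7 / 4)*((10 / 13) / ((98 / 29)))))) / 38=-4816 / 2584534375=-0.00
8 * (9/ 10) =36/ 5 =7.20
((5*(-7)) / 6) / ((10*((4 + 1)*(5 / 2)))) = -0.05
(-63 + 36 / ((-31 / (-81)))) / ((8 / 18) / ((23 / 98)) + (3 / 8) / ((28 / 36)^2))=78141672 / 6322915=12.36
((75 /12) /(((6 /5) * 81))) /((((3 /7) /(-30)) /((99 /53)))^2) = 18528125 /16854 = 1099.33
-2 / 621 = -0.00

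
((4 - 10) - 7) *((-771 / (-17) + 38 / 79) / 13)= -61555 / 1343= -45.83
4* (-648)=-2592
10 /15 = 2 /3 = 0.67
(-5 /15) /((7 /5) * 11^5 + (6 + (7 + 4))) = -5 /3382326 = -0.00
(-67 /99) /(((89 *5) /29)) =-1943 /44055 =-0.04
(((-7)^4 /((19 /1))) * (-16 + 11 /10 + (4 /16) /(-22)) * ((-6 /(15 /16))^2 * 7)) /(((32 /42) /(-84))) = 1556140499424 /26125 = 59565186.58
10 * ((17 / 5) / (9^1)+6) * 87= 16646 / 3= 5548.67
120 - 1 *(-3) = 123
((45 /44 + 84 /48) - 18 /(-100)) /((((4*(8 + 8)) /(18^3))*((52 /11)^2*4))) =1627857 /540800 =3.01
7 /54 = 0.13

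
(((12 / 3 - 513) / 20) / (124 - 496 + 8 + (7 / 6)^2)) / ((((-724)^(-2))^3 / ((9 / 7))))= 5937918034318223560704 / 456925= 12995388815053287.87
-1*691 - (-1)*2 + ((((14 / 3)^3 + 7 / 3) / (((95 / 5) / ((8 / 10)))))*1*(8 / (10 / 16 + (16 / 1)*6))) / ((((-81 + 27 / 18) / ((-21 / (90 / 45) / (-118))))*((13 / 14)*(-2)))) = -55533773054051 / 80600566995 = -689.00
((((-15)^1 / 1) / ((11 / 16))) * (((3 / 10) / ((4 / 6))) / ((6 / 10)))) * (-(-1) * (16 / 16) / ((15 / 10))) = -10.91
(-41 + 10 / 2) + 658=622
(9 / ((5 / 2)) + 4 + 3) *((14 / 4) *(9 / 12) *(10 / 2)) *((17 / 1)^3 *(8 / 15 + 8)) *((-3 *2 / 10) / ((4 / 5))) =-21872676 / 5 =-4374535.20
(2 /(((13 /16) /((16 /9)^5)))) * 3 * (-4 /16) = -8388608 /255879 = -32.78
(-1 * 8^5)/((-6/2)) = 32768/3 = 10922.67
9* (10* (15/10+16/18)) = 215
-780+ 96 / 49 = -38124 / 49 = -778.04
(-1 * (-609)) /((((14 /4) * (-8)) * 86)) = -87 /344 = -0.25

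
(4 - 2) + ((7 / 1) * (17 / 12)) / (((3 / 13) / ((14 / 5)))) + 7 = 11639 / 90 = 129.32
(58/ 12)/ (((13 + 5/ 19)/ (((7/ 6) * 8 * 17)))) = 9367/ 162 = 57.82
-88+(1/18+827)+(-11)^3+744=152.06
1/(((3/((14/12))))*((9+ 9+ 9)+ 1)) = 1/72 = 0.01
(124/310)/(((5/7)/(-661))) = -9254/25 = -370.16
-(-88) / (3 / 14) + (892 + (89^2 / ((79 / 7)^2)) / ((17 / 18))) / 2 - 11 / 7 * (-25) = 2069571436 / 2228037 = 928.88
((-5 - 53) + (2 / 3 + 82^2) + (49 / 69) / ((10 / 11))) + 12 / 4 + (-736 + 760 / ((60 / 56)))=4584209 / 690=6643.78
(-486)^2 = 236196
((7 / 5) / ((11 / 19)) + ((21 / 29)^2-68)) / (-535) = 3009232 / 24746425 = 0.12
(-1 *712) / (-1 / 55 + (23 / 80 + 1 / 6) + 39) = -1879680 / 104111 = -18.05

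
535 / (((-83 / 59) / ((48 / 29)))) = -1515120 / 2407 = -629.46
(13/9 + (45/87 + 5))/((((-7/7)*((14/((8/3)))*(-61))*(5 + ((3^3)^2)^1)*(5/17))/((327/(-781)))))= -0.00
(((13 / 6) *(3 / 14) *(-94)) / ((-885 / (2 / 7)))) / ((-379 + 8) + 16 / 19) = -893 / 23460465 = -0.00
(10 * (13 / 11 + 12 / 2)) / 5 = 158 / 11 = 14.36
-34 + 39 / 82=-2749 / 82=-33.52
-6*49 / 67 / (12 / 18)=-6.58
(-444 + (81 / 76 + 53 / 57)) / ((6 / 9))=-100777 / 152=-663.01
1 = 1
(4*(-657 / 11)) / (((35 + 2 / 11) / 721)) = -4896.09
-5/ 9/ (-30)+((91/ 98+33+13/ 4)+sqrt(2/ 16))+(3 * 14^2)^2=sqrt(2)/ 4+261410585/ 756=345781.55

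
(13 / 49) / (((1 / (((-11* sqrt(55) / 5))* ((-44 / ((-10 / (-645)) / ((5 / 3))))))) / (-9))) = -1217502* sqrt(55) / 49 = -184270.13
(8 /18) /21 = 4 /189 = 0.02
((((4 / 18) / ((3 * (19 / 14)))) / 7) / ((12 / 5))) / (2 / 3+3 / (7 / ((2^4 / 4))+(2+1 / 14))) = 535 / 239058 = 0.00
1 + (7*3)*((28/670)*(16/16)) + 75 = 25754/335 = 76.88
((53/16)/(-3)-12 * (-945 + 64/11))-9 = 5945321/528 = 11260.08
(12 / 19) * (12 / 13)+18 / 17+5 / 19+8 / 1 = 2189 / 221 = 9.90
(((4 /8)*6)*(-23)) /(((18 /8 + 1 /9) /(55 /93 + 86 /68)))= -2429766 /44795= -54.24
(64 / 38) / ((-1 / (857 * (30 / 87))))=-274240 / 551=-497.71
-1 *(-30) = 30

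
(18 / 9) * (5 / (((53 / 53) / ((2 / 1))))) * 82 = 1640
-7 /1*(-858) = 6006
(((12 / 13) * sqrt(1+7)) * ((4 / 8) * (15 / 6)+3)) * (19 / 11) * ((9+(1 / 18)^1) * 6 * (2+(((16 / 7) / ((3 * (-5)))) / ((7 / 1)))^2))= 2083.20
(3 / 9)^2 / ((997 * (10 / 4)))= 2 / 44865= 0.00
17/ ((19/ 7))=119/ 19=6.26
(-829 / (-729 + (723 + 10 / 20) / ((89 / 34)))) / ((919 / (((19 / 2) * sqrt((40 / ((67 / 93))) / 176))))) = 1401839 * sqrt(685410) / 109132477784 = 0.01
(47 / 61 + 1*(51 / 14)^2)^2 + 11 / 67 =1889722461939 / 9577377712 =197.31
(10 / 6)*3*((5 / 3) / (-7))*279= -2325 / 7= -332.14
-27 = -27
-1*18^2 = -324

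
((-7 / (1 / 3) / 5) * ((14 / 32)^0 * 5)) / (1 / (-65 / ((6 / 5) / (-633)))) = -1440075 / 2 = -720037.50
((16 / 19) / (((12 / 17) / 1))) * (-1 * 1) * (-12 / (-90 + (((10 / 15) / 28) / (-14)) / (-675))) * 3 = -323870400 / 678698981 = -0.48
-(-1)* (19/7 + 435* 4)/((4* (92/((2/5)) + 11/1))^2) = 12199/6505072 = 0.00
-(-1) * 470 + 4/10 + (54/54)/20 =9409/20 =470.45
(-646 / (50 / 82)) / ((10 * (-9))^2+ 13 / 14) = -370804 / 2835325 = -0.13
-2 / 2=-1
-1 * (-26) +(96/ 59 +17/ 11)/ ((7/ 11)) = 30.99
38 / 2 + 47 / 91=1776 / 91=19.52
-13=-13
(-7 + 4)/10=-0.30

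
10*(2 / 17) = 1.18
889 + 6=895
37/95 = 0.39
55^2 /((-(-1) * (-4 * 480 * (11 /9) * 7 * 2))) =-165 /1792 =-0.09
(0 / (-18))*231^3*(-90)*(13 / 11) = 0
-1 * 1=-1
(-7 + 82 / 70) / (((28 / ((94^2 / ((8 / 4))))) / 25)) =-1126590 / 49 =-22991.63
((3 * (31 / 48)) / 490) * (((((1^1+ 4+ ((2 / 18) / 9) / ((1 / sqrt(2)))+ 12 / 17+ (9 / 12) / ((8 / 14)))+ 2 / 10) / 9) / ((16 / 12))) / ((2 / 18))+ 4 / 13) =0.02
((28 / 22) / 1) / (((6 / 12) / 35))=980 / 11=89.09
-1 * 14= -14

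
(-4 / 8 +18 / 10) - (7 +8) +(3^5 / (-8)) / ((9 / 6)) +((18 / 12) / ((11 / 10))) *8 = -5069 / 220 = -23.04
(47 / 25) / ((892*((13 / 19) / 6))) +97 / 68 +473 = 2338207061 / 4928300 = 474.44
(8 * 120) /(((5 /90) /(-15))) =-259200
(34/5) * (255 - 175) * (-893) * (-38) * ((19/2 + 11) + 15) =655333408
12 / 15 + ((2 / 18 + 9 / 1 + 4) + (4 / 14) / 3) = 4412 / 315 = 14.01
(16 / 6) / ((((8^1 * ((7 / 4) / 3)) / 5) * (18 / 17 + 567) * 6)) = 170 / 202797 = 0.00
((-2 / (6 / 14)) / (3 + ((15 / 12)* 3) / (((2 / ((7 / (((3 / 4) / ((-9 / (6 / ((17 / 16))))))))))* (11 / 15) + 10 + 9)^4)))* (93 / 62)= -36281635540456729948 / 15549424654927715067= -2.33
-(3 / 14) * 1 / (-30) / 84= 1 / 11760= 0.00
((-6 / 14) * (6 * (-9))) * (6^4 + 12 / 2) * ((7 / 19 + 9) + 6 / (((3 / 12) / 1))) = 1005457.26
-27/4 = -6.75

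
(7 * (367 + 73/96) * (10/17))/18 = 1235675/14688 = 84.13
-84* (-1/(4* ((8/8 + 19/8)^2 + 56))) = 1344/4313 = 0.31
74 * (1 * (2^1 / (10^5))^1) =37 / 25000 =0.00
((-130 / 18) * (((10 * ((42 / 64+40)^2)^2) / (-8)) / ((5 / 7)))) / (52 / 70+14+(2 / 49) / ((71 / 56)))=3239268710325140675 / 1385982590976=2337164.07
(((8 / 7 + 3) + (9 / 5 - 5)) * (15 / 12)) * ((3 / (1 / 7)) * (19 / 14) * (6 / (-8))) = -5643 / 224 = -25.19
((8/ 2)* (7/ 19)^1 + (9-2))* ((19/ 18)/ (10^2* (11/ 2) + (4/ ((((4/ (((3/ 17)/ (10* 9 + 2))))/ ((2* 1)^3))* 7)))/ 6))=440657/ 27096318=0.02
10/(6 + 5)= 10/11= 0.91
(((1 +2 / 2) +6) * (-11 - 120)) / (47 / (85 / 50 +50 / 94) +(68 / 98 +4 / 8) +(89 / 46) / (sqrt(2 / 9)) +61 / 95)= -2421148895143312802720 / 51191463508092105017 +306916843277424332400 * sqrt(2) / 51191463508092105017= -38.82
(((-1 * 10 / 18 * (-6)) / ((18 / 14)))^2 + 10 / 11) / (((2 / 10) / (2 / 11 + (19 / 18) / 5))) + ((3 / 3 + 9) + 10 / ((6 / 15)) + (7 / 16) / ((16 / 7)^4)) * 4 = 32268797498447 / 208111140864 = 155.06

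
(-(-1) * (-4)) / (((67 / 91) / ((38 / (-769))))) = 13832 / 51523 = 0.27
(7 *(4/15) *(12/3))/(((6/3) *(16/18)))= 21/5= 4.20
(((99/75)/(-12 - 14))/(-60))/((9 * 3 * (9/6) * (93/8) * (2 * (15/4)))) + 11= 2019785669/183616875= 11.00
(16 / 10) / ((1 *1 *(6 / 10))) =8 / 3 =2.67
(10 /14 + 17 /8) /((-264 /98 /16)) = -371 /22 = -16.86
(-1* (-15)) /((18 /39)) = 65 /2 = 32.50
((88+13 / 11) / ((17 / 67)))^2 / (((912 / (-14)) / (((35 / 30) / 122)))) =-23520209769 / 1296930272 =-18.14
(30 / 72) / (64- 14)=0.01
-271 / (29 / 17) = -4607 / 29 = -158.86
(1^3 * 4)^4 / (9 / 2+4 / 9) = 51.78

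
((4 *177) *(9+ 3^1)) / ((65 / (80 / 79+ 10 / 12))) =247800 / 1027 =241.29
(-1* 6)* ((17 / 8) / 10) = -1.28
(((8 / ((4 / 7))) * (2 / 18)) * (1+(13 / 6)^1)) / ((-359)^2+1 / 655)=87115 / 2279260512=0.00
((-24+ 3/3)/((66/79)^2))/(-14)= 2.35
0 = 0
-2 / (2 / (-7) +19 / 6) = -84 / 121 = -0.69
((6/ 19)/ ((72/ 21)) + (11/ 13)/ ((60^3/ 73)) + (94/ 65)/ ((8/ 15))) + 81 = 4471107257/ 53352000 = 83.80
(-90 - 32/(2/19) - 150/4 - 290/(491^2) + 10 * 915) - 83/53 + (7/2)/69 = 7685182191523/881633217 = 8716.98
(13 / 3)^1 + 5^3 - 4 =376 / 3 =125.33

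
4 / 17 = 0.24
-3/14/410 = -3/5740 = -0.00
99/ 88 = 9/ 8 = 1.12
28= 28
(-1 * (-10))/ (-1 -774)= -2/ 155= -0.01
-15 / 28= -0.54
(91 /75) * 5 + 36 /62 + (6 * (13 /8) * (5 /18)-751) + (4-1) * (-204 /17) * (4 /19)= -17651701 /23560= -749.22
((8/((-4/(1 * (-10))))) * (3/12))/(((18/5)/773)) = 19325/18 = 1073.61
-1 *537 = -537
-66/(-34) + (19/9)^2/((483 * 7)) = 9043550/4655637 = 1.94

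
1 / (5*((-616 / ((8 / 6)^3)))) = -0.00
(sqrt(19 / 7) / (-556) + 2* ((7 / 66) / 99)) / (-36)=-7 / 117612 + sqrt(133) / 140112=0.00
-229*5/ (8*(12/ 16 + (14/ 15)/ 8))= -17175/ 104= -165.14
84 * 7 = 588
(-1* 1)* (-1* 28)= 28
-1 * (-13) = 13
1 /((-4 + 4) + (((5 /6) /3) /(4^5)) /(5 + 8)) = 239616 /5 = 47923.20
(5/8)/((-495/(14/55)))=-7/21780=-0.00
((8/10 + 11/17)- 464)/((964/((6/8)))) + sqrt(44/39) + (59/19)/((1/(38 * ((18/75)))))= 2 * sqrt(429)/39 + 45821061/1638800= 29.02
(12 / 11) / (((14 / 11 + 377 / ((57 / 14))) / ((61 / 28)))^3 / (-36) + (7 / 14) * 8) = -137329300051911 / 279218276125556945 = -0.00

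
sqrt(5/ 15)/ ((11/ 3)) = sqrt(3)/ 11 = 0.16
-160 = -160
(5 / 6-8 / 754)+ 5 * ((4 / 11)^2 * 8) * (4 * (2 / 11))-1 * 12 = -22070233 / 3010722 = -7.33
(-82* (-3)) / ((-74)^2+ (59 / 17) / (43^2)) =7732518 / 172127167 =0.04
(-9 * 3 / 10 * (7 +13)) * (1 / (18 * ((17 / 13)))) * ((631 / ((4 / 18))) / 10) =-221481 / 340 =-651.41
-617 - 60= -677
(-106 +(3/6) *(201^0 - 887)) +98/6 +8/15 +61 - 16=-7307/15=-487.13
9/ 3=3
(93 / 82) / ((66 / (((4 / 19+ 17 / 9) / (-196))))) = -11129 / 60462864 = -0.00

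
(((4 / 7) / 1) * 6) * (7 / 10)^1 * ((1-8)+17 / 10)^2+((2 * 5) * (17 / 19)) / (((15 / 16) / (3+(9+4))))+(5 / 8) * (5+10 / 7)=224.14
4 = 4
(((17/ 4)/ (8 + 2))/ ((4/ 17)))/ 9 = 289/ 1440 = 0.20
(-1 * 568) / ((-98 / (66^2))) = 1237104 / 49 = 25247.02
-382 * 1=-382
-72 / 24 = -3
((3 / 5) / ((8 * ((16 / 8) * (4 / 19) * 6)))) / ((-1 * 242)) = -19 / 154880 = -0.00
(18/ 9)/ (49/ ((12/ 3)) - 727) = -8/ 2859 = -0.00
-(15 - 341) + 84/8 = 673/2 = 336.50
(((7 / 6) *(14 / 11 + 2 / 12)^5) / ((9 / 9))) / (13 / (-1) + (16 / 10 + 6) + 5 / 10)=-38689046875 / 26298984096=-1.47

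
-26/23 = -1.13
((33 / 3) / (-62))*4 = -22 / 31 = -0.71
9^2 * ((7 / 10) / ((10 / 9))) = 5103 / 100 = 51.03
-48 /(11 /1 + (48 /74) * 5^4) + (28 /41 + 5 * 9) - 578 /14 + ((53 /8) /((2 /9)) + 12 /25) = 8736089779 /252674800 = 34.57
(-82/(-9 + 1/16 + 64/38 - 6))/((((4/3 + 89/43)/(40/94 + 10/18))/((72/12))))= 889680320/83130357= 10.70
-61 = -61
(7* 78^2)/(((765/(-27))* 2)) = -751.55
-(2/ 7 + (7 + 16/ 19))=-1081/ 133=-8.13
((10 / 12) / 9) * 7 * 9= 35 / 6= 5.83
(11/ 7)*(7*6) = 66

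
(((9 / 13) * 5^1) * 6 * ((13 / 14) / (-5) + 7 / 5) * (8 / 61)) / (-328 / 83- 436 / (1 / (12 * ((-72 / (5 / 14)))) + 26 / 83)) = -59827719285 / 25281066784519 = -0.00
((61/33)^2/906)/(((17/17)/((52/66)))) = 48373/16279461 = 0.00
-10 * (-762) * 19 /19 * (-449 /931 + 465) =3295390920 /931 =3539625.05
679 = 679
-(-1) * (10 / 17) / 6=5 / 51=0.10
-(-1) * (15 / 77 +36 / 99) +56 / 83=7881 / 6391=1.23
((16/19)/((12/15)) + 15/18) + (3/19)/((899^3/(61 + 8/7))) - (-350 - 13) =7295265928619/19993276338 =364.89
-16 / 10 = -8 / 5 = -1.60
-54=-54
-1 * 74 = -74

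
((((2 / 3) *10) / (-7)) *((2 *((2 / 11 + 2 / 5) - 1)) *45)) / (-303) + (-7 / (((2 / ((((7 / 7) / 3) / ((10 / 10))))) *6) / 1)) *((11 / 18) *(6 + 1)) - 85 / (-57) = 51814423 / 95750424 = 0.54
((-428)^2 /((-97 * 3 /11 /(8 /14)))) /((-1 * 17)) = 232.76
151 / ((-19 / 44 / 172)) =-1142768 / 19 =-60145.68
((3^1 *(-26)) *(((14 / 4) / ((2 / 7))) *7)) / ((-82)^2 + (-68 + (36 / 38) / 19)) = -689871 / 686524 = -1.00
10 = 10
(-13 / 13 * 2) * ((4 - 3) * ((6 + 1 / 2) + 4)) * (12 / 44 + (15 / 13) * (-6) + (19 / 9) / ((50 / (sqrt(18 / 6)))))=19971 / 143 - 133 * sqrt(3) / 150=138.12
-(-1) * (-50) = -50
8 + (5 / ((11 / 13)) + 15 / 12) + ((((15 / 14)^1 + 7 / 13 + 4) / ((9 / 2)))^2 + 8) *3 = 431107805 / 9837828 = 43.82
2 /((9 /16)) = 32 /9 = 3.56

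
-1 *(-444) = 444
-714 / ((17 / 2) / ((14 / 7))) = -168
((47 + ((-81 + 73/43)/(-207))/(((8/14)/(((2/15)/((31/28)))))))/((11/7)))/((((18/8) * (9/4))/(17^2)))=40692952496/23792373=1710.34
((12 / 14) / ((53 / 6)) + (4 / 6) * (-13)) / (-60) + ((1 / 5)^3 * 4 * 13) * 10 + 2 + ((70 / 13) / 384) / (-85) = 7441366729 / 1180670400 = 6.30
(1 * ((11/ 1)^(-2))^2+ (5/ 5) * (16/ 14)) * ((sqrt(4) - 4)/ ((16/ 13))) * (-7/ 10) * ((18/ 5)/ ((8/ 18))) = 24668631/ 2342560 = 10.53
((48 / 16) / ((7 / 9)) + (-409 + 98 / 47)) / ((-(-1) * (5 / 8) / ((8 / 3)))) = -2828928 / 1645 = -1719.71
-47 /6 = -7.83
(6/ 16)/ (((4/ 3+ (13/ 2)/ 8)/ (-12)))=-216/ 103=-2.10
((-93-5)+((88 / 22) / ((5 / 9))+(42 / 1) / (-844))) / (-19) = 191693 / 40090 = 4.78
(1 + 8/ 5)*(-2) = -26/ 5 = -5.20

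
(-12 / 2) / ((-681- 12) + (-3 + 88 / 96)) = 72 / 8341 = 0.01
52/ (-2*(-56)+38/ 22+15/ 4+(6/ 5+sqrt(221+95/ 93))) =27777887280/ 62396865733- 5033600*sqrt(480066)/ 62396865733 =0.39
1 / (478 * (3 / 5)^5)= 3125 / 116154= 0.03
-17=-17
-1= -1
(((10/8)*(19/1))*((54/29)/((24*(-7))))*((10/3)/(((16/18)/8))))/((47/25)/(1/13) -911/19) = 2030625/6044528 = 0.34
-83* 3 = -249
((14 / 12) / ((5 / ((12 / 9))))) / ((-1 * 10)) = -7 / 225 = -0.03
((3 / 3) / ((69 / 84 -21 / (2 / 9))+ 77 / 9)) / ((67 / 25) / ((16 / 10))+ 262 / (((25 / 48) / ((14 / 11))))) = -0.00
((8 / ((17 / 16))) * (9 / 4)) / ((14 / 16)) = 2304 / 119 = 19.36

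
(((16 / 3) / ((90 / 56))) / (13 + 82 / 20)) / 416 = 28 / 60021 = 0.00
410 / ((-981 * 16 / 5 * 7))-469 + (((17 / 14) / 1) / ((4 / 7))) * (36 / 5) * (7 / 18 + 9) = -89372263 / 274680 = -325.37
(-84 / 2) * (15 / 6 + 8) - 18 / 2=-450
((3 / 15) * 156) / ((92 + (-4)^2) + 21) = 52 / 215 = 0.24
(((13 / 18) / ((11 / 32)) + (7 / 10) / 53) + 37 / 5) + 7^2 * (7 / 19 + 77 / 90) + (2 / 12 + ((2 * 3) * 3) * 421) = 1524835487 / 199386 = 7647.66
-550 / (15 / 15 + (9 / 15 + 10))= -1375 / 29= -47.41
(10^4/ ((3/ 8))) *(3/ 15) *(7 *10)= 1120000/ 3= 373333.33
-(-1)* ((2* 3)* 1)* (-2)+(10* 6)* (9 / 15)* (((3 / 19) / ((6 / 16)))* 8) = 2076 / 19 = 109.26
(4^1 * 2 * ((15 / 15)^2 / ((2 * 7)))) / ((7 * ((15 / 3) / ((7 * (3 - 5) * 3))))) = -24 / 35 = -0.69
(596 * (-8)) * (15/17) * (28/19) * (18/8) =-4505760/323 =-13949.72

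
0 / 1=0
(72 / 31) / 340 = 18 / 2635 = 0.01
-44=-44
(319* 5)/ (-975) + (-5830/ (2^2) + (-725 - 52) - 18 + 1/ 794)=-174503833/ 77415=-2254.13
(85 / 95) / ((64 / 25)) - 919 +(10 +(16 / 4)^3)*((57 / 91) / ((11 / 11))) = -96525101 / 110656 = -872.30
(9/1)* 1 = 9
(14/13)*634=8876/13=682.77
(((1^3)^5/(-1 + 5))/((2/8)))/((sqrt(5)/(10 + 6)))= 16*sqrt(5)/5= 7.16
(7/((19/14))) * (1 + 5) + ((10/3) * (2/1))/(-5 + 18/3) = 2144/57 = 37.61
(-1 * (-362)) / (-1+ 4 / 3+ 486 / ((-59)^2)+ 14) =3780366 / 151141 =25.01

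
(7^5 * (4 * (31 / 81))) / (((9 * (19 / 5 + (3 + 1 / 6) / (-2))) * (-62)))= -96040 / 4617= -20.80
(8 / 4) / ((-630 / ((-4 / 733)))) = 4 / 230895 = 0.00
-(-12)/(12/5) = 5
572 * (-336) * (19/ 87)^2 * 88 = -2035185152/ 2523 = -806652.85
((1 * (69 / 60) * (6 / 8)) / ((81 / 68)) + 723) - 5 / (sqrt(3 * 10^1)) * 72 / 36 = 390811 / 540 - sqrt(30) / 3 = 721.90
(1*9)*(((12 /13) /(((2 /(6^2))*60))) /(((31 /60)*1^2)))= 1944 /403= 4.82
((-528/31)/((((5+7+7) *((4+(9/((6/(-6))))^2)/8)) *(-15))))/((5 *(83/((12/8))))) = 2112/103884875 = 0.00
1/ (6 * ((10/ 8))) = 2/ 15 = 0.13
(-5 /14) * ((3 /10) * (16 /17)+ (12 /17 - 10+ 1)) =681 /238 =2.86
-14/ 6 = -7/ 3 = -2.33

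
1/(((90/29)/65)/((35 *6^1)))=13195/3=4398.33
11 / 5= 2.20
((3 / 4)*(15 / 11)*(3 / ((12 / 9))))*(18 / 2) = 20.71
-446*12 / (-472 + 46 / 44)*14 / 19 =1648416 / 196859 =8.37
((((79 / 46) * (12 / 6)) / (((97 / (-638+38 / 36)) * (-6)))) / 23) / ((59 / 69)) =905735 / 4738644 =0.19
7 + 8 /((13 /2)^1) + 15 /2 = 409 /26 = 15.73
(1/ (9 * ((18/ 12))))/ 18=1/ 243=0.00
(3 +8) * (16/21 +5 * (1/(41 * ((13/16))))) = 112288/11193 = 10.03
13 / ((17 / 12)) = 156 / 17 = 9.18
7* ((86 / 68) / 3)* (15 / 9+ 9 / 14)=6.82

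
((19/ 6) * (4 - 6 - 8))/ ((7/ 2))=-9.05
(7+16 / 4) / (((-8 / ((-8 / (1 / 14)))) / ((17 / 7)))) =374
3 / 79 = 0.04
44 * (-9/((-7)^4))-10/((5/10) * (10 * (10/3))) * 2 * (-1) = 12426/12005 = 1.04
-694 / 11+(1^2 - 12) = -815 / 11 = -74.09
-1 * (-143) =143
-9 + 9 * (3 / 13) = -90 / 13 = -6.92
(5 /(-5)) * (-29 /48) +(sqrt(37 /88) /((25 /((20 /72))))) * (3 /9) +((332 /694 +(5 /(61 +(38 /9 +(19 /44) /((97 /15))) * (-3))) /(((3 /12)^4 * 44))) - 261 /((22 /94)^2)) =-1183237136852291 /248413230384 +sqrt(814) /11880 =-4763.18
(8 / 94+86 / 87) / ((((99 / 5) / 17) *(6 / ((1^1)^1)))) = 186575 / 1214433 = 0.15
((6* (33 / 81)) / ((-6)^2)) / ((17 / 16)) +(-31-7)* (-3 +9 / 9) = 104740 / 1377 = 76.06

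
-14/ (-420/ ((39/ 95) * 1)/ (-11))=-143/ 950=-0.15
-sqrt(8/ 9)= -2 * sqrt(2)/ 3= -0.94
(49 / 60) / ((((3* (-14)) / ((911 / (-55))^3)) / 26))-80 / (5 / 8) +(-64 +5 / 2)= 2107.90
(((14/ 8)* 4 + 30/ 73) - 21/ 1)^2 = 984064/ 5329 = 184.66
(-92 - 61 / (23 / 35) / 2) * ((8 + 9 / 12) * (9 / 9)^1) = -222845 / 184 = -1211.11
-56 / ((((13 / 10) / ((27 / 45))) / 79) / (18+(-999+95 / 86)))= 1118444712 / 559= 2000795.55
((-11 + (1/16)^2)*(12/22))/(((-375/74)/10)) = 20831/1760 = 11.84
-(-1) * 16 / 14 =1.14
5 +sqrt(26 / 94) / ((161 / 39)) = 39*sqrt(611) / 7567 +5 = 5.13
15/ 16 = 0.94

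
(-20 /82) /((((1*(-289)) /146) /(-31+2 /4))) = -44530 /11849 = -3.76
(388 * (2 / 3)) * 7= 5432 / 3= 1810.67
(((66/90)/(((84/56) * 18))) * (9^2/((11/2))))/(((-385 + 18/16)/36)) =-576/15355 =-0.04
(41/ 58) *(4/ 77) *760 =62320/ 2233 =27.91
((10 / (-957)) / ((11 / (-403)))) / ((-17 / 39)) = -52390 / 59653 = -0.88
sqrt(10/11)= sqrt(110)/11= 0.95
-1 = -1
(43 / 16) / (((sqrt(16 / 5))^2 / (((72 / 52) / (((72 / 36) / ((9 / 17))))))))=17415 / 56576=0.31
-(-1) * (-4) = -4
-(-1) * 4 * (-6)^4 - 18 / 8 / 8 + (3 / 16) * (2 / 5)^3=20734923 / 4000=5183.73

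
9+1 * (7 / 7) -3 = 7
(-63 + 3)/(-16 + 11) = 12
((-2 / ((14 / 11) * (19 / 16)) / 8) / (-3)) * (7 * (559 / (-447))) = -12298 / 25479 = -0.48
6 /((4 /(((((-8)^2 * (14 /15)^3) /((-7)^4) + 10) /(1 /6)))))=236762 /2625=90.20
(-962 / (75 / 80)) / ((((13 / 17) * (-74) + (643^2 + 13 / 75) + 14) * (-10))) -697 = -91845991545 / 131773349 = -697.00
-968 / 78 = -484 / 39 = -12.41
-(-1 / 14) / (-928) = -1 / 12992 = -0.00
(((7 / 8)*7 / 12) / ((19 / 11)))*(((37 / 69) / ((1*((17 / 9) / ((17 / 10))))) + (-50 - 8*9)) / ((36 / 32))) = -792869 / 24840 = -31.92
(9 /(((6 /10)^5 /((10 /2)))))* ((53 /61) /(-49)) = -828125 /80703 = -10.26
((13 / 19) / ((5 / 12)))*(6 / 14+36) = 7956 / 133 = 59.82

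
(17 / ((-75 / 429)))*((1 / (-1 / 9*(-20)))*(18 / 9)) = -21879 / 250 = -87.52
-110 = -110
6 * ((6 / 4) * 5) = 45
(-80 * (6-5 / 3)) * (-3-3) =2080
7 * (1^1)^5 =7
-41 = -41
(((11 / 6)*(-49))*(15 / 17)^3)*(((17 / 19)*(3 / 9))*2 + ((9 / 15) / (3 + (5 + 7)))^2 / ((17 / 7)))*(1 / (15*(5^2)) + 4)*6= -885.01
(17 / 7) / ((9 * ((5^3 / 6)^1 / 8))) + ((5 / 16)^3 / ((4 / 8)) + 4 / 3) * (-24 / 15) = -476531 / 224000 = -2.13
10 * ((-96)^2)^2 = 849346560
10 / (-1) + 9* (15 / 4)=95 / 4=23.75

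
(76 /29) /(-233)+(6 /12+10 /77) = 643725 /1040578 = 0.62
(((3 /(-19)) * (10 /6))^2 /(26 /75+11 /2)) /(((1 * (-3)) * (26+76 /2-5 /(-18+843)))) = -206250 /3342947723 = -0.00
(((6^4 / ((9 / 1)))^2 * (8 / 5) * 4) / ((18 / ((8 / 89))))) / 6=49152 / 445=110.45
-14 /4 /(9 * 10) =-0.04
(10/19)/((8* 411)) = 5/31236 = 0.00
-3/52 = -0.06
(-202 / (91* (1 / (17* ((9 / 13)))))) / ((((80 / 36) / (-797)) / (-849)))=-94106869281 / 11830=-7954934.01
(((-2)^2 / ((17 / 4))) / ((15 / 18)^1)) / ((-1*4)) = -24 / 85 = -0.28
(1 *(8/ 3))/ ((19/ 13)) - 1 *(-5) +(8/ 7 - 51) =-17170/ 399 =-43.03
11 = 11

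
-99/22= -9/2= -4.50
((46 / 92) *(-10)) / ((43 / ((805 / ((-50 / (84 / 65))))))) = 6762 / 2795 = 2.42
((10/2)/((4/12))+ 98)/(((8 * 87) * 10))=113/6960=0.02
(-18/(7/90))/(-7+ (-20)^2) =-540/917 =-0.59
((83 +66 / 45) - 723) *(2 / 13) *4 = -76624 / 195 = -392.94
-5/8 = -0.62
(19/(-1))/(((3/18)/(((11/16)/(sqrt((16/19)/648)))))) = -5643 * sqrt(38)/16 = -2174.11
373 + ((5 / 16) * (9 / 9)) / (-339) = 2023147 / 5424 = 373.00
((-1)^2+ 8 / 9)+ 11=116 / 9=12.89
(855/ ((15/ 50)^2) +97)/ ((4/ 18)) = 86373/ 2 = 43186.50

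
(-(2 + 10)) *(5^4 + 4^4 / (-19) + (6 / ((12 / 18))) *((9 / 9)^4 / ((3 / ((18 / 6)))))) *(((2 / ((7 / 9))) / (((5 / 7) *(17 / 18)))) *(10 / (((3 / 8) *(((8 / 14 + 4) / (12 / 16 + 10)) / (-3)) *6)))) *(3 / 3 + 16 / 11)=7761203730 / 3553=2184408.59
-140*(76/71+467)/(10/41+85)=-38151484/49629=-768.73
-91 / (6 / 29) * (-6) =2639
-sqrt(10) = -3.16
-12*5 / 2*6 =-180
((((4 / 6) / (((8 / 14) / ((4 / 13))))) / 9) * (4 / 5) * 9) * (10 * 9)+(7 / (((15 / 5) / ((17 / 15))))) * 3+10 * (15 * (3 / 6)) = 21212 / 195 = 108.78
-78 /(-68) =39 /34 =1.15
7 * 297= 2079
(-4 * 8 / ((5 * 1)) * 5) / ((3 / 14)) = -448 / 3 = -149.33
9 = 9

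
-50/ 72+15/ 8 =85/ 72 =1.18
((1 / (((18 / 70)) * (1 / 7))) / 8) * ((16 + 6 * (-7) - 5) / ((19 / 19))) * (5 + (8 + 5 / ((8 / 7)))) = -1055705 / 576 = -1832.82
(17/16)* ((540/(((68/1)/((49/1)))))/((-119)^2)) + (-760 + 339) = -1946569/4624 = -420.97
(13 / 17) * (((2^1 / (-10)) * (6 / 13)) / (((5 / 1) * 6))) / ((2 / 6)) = -3 / 425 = -0.01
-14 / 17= -0.82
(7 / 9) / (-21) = -1 / 27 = -0.04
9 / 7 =1.29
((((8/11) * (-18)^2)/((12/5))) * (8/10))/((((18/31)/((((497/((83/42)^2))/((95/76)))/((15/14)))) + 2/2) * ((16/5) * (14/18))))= 29352183840/935773201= 31.37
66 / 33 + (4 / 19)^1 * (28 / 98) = 274 / 133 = 2.06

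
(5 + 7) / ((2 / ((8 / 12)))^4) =4 / 27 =0.15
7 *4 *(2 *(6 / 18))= 18.67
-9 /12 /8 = -3 /32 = -0.09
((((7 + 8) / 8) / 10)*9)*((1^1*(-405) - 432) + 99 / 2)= -42525 / 32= -1328.91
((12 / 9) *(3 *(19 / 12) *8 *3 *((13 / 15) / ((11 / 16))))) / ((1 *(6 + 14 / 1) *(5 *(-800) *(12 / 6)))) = -0.00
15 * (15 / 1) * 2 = 450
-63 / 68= -0.93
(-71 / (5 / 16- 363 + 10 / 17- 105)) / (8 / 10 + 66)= 48280 / 21217517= 0.00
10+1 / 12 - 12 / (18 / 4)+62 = 833 / 12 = 69.42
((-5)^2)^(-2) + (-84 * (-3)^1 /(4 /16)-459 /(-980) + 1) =123660071 /122500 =1009.47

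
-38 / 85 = -0.45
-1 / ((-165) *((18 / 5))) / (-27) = -0.00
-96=-96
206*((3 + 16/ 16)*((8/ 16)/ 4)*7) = 721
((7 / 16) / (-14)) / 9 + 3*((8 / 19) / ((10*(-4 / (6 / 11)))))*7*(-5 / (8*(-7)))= -857 / 60192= -0.01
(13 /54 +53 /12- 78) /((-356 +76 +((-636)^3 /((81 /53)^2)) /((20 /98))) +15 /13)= 4633785 /34098005334748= 0.00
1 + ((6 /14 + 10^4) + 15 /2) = 140125 /14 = 10008.93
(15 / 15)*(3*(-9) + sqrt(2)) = -27 + sqrt(2) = -25.59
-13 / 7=-1.86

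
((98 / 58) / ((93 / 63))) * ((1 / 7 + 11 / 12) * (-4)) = -4361 / 899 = -4.85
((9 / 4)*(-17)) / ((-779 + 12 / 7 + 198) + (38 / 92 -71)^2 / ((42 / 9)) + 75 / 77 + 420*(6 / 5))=-1780614 / 46243399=-0.04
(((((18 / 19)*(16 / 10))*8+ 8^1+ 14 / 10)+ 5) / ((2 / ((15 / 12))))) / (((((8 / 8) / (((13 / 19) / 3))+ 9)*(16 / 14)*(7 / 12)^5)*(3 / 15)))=80.23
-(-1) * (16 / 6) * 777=2072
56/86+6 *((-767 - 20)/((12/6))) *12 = -1218248/43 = -28331.35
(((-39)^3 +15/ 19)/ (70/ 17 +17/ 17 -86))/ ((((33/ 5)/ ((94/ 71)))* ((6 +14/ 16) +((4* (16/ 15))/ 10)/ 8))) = 14408156064/ 678542953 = 21.23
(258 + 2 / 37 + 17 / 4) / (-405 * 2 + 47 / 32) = -310568 / 957301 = -0.32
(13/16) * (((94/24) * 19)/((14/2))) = 11609/1344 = 8.64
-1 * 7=-7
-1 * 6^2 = -36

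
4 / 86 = 2 / 43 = 0.05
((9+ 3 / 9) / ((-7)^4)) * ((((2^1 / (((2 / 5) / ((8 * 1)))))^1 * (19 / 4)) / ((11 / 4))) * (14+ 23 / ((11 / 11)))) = 112480 / 11319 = 9.94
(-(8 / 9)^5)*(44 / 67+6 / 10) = -13795328 / 19781415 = -0.70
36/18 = 2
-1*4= -4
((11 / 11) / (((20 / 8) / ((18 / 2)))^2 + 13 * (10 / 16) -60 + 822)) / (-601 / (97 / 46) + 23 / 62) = -1299024 / 284784818237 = -0.00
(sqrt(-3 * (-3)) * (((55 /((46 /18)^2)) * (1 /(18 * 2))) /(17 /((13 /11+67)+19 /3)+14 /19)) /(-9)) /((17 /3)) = -4625379 /324359524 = -0.01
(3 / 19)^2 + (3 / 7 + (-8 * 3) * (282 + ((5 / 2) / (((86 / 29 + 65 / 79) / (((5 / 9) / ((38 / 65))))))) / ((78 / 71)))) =-6781.25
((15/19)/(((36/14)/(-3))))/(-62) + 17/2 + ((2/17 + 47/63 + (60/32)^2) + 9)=883920115/40372416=21.89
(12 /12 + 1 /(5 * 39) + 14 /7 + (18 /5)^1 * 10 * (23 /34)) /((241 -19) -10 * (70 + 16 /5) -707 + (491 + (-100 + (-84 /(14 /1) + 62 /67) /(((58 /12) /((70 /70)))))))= -88107278 /2663532885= -0.03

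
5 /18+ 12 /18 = 17 /18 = 0.94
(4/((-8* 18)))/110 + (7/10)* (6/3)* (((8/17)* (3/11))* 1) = 0.18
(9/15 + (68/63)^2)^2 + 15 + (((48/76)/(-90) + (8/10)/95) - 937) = -918.88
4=4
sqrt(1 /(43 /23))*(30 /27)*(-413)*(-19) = 6376.62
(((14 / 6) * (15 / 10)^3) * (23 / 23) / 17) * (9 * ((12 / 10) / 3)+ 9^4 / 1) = 2067849 / 680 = 3040.95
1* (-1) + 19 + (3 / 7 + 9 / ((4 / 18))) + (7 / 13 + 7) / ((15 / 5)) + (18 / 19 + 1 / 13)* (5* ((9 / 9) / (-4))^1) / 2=2523007 / 41496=60.80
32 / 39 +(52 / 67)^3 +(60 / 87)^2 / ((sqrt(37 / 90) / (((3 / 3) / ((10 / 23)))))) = 15108128 / 11729757 +2760*sqrt(370) / 31117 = 2.99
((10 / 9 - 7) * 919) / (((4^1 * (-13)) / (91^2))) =31026359 / 36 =861843.31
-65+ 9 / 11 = -706 / 11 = -64.18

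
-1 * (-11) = 11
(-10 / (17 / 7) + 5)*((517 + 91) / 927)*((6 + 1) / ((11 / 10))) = 212800 / 57783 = 3.68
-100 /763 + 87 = 66281 /763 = 86.87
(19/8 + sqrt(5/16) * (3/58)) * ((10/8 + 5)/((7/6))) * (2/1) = 25.76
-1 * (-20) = 20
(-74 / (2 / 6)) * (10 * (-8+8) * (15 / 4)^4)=0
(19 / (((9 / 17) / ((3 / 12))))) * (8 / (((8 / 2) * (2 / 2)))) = 323 / 18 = 17.94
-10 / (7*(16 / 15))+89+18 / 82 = 201773 / 2296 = 87.88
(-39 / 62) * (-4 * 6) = 468 / 31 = 15.10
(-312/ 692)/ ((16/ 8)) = -0.23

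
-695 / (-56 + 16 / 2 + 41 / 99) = 68805 / 4711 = 14.61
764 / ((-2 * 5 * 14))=-191 / 35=-5.46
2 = 2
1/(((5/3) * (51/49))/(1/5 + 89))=21854/425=51.42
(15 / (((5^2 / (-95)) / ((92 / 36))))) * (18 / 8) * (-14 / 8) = 9177 / 16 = 573.56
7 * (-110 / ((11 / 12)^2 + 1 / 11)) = -243936 / 295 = -826.90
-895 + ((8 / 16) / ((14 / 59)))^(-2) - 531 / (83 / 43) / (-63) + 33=-1734074581 / 2022461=-857.41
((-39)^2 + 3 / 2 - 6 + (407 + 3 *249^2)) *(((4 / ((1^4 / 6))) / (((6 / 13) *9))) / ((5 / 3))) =9772178 / 15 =651478.53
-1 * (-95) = 95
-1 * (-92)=92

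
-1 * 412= -412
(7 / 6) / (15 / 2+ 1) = 7 / 51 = 0.14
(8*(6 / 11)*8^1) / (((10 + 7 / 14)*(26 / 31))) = 3968 / 1001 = 3.96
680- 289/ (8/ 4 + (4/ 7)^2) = 63359/ 114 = 555.78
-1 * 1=-1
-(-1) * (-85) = -85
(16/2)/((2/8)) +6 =38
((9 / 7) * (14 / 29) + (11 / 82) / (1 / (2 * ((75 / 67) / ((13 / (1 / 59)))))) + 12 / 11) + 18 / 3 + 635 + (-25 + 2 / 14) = 2906894062106 / 4704817117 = 617.85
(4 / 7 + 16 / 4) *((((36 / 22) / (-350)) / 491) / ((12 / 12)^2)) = -288 / 6616225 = -0.00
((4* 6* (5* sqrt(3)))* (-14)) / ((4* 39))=-140* sqrt(3) / 13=-18.65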